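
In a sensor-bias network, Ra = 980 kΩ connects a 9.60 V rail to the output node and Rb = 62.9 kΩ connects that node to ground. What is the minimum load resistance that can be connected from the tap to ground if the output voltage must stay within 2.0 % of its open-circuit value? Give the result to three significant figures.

Output resistance R_th = Ra‖Rb = (980 × 62.9)/1043 = 59.11 kΩ.
The fractional drop is R_th/(R_th + R_L); requiring this ≤ 0.0200 gives R_L ≥ R_th(1/0.0200 − 1) = 59.11 × 49.00 = 2.90 MΩ.

R_L(min) ≈ 2.90 MΩ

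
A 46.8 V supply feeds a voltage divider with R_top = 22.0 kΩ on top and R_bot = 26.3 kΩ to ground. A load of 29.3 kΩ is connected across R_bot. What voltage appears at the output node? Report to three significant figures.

V_out ≈ 18.1 V

The load sits in parallel with R_bot: R_bot‖R_L = (26.3 × 29.3) / (26.3 + 29.3) = 13.86 kΩ.
V_out = 46.8 × 13.86 / (22.0 + 13.86) = 46.8 × 13.86/35.86 = 18.1 V.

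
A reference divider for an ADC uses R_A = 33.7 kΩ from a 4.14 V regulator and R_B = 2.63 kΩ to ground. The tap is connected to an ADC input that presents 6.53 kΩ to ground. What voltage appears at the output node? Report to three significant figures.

The load sits in parallel with R_B: R_B‖R_L = (2.63 × 6.53) / (2.63 + 6.53) = 1.875 kΩ.
V_out = 4.14 × 1.875 / (33.7 + 1.875) = 4.14 × 1.875/35.57 = 0.218 V.
(Unloaded it would have been 0.300 V.)

V_out ≈ 0.218 V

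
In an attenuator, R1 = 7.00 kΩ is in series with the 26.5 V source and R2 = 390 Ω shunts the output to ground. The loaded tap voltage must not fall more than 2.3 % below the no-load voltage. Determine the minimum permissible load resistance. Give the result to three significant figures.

Output resistance R_th = R1‖R2 = (7000 × 390)/7390 = 369.4 Ω.
The fractional drop is R_th/(R_th + R_L); requiring this ≤ 0.0230 gives R_L ≥ R_th(1/0.0230 − 1) = 369.4 × 42.48 = 15.7 kΩ.

R_L(min) ≈ 15.7 kΩ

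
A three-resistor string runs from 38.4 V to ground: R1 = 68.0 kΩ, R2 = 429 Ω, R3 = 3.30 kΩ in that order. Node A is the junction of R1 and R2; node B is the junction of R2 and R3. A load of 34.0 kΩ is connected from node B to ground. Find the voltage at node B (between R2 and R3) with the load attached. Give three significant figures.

V ≈ 1.62 V

At node B, R3 is in parallel with the load: R3‖R_L = 3008 Ω.
Below node A the resistance is R2 + (R3‖R_L) = 3437 Ω, so V_A = 38.4 × 3437/71440 = 1.848 V.
Then V_B = V_A × (R3‖R_L)/(R2 + R3‖R_L) = 1.848 × 3008/3437 = 1.62 V.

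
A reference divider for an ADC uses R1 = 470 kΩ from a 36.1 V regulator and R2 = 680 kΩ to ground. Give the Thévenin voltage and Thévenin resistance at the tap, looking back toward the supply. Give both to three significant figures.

V_th = 21.3 V, R_th = 278 kΩ

V_th is the open-circuit tap voltage: 36.1 × 680/(470 + 680) = 21.3 V.
With the supply zeroed, R1 and R2 appear in parallel from the tap: R_th = R1‖R2 = (470 × 680)/1150 = 278 kΩ.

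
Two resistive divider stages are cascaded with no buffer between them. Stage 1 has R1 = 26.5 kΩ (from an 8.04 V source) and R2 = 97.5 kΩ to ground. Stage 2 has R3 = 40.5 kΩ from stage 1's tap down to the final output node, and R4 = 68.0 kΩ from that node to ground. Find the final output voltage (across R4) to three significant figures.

Stage 2 presents R3+R4 = 108.5 kΩ as a load on stage 1's tap.
Stage 1's lower leg becomes R2‖(R3+R4) = 51.35 kΩ, so V_mid = 8.04 × 51.35/77.85 = 5.303 V.
Stage 2 is itself unloaded: V_out = V_mid × R4/(R3+R4) = 5.303 × 68.0/108.5 = 3.32 V.

V_out ≈ 3.32 V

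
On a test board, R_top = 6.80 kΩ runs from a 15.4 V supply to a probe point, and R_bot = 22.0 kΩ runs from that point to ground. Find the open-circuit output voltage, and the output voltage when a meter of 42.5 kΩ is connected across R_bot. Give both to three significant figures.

Open-circuit: V = 15.4 × 22.0/(6.80 + 22.0) = 11.8 V.
With the load, R_bot becomes R_bot‖R_L = 14.50 kΩ, so V = 15.4 × 14.50/21.30 = 10.5 V.

Unloaded: 11.8 V; loaded: 10.5 V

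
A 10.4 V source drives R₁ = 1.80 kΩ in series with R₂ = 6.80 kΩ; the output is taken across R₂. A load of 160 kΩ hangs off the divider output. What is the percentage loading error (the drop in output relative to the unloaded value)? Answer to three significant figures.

The divider's output (Thévenin) resistance is R₁‖R₂ = 1.423 kΩ.
Fractional drop under load = R_th/(R_th + R_L) = 1.423 / (1.423 + 160) = 0.008817.
So the output falls by 0.882 %.

0.882 %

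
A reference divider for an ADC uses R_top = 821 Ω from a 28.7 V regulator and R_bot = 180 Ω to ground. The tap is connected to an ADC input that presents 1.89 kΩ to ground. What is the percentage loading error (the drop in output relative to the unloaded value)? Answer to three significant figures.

7.25 %

The divider's output (Thévenin) resistance is R_top‖R_bot = 147.6 Ω.
Fractional drop under load = R_th/(R_th + R_L) = 147.6 / (147.6 + 1890) = 0.07245.
So the output falls by 7.25 %.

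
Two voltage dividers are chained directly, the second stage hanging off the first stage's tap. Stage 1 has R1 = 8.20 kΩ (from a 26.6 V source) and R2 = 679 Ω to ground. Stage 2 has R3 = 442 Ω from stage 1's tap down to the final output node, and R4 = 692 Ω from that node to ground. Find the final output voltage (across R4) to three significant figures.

V_out ≈ 0.799 V

Stage 2 presents R3+R4 = 1134 Ω as a load on stage 1's tap.
Stage 1's lower leg becomes R2‖(R3+R4) = 424.7 Ω, so V_mid = 26.6 × 424.7/8625 = 1.310 V.
Stage 2 is itself unloaded: V_out = V_mid × R4/(R3+R4) = 1.310 × 692/1134 = 0.799 V.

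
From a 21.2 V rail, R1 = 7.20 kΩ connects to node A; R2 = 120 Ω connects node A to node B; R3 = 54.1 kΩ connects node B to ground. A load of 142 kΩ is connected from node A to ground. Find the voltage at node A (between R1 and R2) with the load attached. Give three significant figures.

V ≈ 17.9 V

Below node A the series string R2+R3 = 54220 Ω sits in parallel with the 142000 Ω load: 39240 Ω.
V_A = 21.2 × 39240/(7200 + 39240) = 17.9 V.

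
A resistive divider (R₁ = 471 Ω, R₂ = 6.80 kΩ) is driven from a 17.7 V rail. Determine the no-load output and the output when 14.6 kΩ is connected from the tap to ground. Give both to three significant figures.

Open-circuit: V = 17.7 × 6800/(471 + 6800) = 16.6 V.
With the load, R₂ becomes R₂‖R_L = 4639 Ω, so V = 17.7 × 4639/5110 = 16.1 V.

Unloaded: 16.6 V; loaded: 16.1 V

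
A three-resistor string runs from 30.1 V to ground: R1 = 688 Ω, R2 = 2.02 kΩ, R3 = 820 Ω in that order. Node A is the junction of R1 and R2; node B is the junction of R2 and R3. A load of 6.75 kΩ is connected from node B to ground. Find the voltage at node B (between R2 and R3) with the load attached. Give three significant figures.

V ≈ 6.40 V

At node B, R3 is in parallel with the load: R3‖R_L = 731.2 Ω.
Below node A the resistance is R2 + (R3‖R_L) = 2751 Ω, so V_A = 30.1 × 2751/3439 = 24.08 V.
Then V_B = V_A × (R3‖R_L)/(R2 + R3‖R_L) = 24.08 × 731.2/2751 = 6.40 V.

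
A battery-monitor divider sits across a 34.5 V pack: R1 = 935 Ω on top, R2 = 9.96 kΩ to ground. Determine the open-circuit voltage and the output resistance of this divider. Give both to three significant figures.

V_th is the open-circuit tap voltage: 34.5 × 9960/(935 + 9960) = 31.5 V.
With the supply zeroed, R1 and R2 appear in parallel from the tap: R_th = R1‖R2 = (935 × 9960)/10900 = 855 Ω.

V_th = 31.5 V, R_th = 855 Ω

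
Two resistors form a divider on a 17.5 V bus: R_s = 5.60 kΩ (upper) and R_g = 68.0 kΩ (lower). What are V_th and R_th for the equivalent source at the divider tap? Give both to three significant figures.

V_th is the open-circuit tap voltage: 17.5 × 68.0/(5.60 + 68.0) = 16.2 V.
With the supply zeroed, R_s and R_g appear in parallel from the tap: R_th = R_s‖R_g = (5.60 × 68.0)/73.60 = 5.17 kΩ.

V_th = 16.2 V, R_th = 5.17 kΩ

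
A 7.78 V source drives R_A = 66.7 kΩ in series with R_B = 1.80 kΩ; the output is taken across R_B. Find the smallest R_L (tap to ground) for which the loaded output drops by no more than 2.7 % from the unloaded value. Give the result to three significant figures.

R_L(min) ≈ 63.2 kΩ

Output resistance R_th = R_A‖R_B = (66.7 × 1.80)/68.50 = 1.753 kΩ.
The fractional drop is R_th/(R_th + R_L); requiring this ≤ 0.0270 gives R_L ≥ R_th(1/0.0270 − 1) = 1.753 × 36.04 = 63.2 kΩ.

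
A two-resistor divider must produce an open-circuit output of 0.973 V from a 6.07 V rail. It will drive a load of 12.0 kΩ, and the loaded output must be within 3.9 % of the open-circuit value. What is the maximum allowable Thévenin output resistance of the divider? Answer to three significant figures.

R_th ≤ 487 Ω

Loading drop = R_th/(R_th + R_L) ≤ 0.0390, so R_th ≤ R_L · ε/(1−ε) = 12.0 kΩ × 0.0390/0.9610 = 487 Ω.
(Any R1, R2 with R2/(R1+R2) = 0.160 and R1‖R2 ≤ 487 Ω will meet the spec.)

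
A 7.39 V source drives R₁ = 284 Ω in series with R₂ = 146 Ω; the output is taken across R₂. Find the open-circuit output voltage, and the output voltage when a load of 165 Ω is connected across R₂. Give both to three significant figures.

Unloaded: 2.51 V; loaded: 1.58 V

Open-circuit: V = 7.39 × 146/(284 + 146) = 2.51 V.
With the load, R₂ becomes R₂‖R_L = 77.46 Ω, so V = 7.39 × 77.46/361.5 = 1.58 V.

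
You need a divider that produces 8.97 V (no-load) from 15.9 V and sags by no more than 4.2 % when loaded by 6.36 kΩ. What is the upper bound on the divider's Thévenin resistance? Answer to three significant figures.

Loading drop = R_th/(R_th + R_L) ≤ 0.0420, so R_th ≤ R_L · ε/(1−ε) = 6.36 kΩ × 0.0420/0.9580 = 279 Ω.
(Any R1, R2 with R2/(R1+R2) = 0.564 and R1‖R2 ≤ 279 Ω will meet the spec.)

R_th ≤ 279 Ω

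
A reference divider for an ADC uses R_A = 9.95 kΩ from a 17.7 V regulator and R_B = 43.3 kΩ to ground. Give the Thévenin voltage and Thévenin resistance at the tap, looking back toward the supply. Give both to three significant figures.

V_th = 14.4 V, R_th = 8.09 kΩ

V_th is the open-circuit tap voltage: 17.7 × 43.3/(9.95 + 43.3) = 14.4 V.
With the supply zeroed, R_A and R_B appear in parallel from the tap: R_th = R_A‖R_B = (9.95 × 43.3)/53.25 = 8.09 kΩ.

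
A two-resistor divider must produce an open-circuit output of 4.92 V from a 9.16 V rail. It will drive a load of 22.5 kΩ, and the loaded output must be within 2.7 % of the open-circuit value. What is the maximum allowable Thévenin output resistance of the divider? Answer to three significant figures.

Loading drop = R_th/(R_th + R_L) ≤ 0.0270, so R_th ≤ R_L · ε/(1−ε) = 22.5 kΩ × 0.0270/0.9730 = 624 Ω.

R_th ≤ 624 Ω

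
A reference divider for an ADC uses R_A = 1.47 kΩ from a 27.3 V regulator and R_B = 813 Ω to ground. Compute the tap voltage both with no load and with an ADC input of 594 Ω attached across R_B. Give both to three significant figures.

Open-circuit: V = 27.3 × 813/(1470 + 813) = 9.72 V.
With the load, R_B becomes R_B‖R_L = 343.2 Ω, so V = 27.3 × 343.2/1813 = 5.17 V.

Unloaded: 9.72 V; loaded: 5.17 V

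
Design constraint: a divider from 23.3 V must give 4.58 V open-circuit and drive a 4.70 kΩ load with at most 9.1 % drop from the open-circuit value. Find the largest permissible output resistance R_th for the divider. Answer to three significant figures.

Loading drop = R_th/(R_th + R_L) ≤ 0.0910, so R_th ≤ R_L · ε/(1−ε) = 4.70 kΩ × 0.0910/0.9090 = 471 Ω.

R_th ≤ 471 Ω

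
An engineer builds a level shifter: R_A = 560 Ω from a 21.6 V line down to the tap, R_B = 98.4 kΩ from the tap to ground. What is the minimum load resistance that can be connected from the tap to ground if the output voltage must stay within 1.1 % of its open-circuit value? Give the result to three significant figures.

R_L(min) ≈ 50.1 kΩ

Output resistance R_th = R_A‖R_B = (560 × 98400)/98960 = 556.8 Ω.
The fractional drop is R_th/(R_th + R_L); requiring this ≤ 0.0110 gives R_L ≥ R_th(1/0.0110 − 1) = 556.8 × 89.91 = 50.1 kΩ.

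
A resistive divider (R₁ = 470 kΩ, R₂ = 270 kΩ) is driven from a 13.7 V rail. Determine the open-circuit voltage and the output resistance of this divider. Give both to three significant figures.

V_th is the open-circuit tap voltage: 13.7 × 270/(470 + 270) = 5.00 V.
With the supply zeroed, R₁ and R₂ appear in parallel from the tap: R_th = R₁‖R₂ = (470 × 270)/740.0 = 171 kΩ.

V_th = 5.00 V, R_th = 171 kΩ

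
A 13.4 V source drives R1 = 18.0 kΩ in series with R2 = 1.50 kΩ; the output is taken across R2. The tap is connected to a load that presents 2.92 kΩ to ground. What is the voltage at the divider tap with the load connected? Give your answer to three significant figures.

V_out ≈ 0.699 V

The load sits in parallel with R2: R2‖R_L = (1.50 × 2.92) / (1.50 + 2.92) = 0.9910 kΩ.
V_out = 13.4 × 0.9910 / (18.0 + 0.9910) = 13.4 × 0.9910/18.99 = 0.699 V.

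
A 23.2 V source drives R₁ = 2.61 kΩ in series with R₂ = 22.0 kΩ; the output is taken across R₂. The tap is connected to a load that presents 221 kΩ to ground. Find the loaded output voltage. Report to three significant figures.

V_out ≈ 20.5 V

The load sits in parallel with R₂: R₂‖R_L = (22.0 × 221) / (22.0 + 221) = 20.01 kΩ.
V_out = 23.2 × 20.01 / (2.61 + 20.01) = 23.2 × 20.01/22.62 = 20.5 V.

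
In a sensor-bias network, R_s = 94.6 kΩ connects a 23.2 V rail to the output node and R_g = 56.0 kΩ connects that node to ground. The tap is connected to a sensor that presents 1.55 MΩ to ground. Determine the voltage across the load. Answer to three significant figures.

The load sits in parallel with R_g: R_g‖R_L = (56.0 × 1550) / (56.0 + 1550) = 54.05 kΩ.
V_out = 23.2 × 54.05 / (94.6 + 54.05) = 23.2 × 54.05/148.6 = 8.44 V.

V_out ≈ 8.44 V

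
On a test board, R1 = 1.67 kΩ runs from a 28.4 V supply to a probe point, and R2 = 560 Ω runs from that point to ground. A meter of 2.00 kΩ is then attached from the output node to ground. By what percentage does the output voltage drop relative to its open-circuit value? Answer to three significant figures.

17.3 %

Unloaded V = 28.4 × 560/2230 = 7.132 V.
Loaded: R2‖R_L = 437.5 Ω, giving V = 28.4 × 437.5/2108 = 5.896 V.
Drop = (7.132 − 5.896) / 7.132 = 17.3 %.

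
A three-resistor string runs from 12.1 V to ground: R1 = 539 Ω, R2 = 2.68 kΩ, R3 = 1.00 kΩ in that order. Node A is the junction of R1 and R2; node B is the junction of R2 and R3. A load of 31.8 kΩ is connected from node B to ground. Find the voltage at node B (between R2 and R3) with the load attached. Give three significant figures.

At node B, R3 is in parallel with the load: R3‖R_L = 969.5 Ω.
Below node A the resistance is R2 + (R3‖R_L) = 3650 Ω, so V_A = 12.1 × 3650/4189 = 10.54 V.
Then V_B = V_A × (R3‖R_L)/(R2 + R3‖R_L) = 10.54 × 969.5/3650 = 2.80 V.

V ≈ 2.80 V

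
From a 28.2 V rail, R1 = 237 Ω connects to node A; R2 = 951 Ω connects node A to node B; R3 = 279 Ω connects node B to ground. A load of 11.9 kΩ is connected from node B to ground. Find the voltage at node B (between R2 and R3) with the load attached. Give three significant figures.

V ≈ 5.26 V

At node B, R3 is in parallel with the load: R3‖R_L = 272.6 Ω.
Below node A the resistance is R2 + (R3‖R_L) = 1224 Ω, so V_A = 28.2 × 1224/1461 = 23.62 V.
Then V_B = V_A × (R3‖R_L)/(R2 + R3‖R_L) = 23.62 × 272.6/1224 = 5.26 V.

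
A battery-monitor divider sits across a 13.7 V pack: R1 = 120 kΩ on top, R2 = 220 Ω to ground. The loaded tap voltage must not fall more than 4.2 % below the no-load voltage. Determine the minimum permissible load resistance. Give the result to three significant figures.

R_L(min) ≈ 5.01 kΩ

Output resistance R_th = R1‖R2 = (120000 × 220)/120200 = 219.6 Ω.
The fractional drop is R_th/(R_th + R_L); requiring this ≤ 0.0420 gives R_L ≥ R_th(1/0.0420 − 1) = 219.6 × 22.81 = 5.01 kΩ.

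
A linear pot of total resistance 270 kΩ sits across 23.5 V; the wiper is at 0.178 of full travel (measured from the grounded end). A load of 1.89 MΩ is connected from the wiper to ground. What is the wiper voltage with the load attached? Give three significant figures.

The wiper splits the pot into (1−α)R = 221.9 kΩ above and αR = 48.06 kΩ below.
Lower section ‖ load = 46.87 kΩ.
V_wiper = 23.5 × 46.87/(221.9 + 46.87) = 4.10 V.

V ≈ 4.10 V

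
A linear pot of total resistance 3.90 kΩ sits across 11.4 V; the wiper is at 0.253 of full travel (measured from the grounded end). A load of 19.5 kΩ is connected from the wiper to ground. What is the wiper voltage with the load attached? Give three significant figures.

The wiper splits the pot into (1−α)R = 2913 Ω above and αR = 986.7 Ω below.
Lower section ‖ load = 939.2 Ω.
V_wiper = 11.4 × 939.2/(2913 + 939.2) = 2.78 V.

V ≈ 2.78 V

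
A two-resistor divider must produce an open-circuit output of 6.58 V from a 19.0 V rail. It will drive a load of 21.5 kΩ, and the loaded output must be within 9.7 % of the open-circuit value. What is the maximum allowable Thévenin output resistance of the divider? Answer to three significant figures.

R_th ≤ 2.31 kΩ

Loading drop = R_th/(R_th + R_L) ≤ 0.0970, so R_th ≤ R_L · ε/(1−ε) = 21.5 kΩ × 0.0970/0.9030 = 2.31 kΩ.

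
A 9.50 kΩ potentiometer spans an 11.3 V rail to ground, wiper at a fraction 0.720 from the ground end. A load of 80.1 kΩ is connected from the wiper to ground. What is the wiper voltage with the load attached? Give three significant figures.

The wiper splits the pot into (1−α)R = 2.660 kΩ above and αR = 6.840 kΩ below.
Lower section ‖ load = 6.302 kΩ.
V_wiper = 11.3 × 6.302/(2.660 + 6.302) = 7.95 V.

V ≈ 7.95 V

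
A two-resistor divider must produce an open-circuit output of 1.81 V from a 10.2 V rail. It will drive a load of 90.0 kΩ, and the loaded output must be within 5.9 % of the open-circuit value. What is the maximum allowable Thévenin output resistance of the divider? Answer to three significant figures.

R_th ≤ 5.64 kΩ

Loading drop = R_th/(R_th + R_L) ≤ 0.0590, so R_th ≤ R_L · ε/(1−ε) = 90.0 kΩ × 0.0590/0.9410 = 5.64 kΩ.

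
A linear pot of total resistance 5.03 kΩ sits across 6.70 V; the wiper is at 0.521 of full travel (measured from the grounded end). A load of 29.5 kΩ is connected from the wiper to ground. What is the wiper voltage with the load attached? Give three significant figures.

The wiper splits the pot into (1−α)R = 2.409 kΩ above and αR = 2.621 kΩ below.
Lower section ‖ load = 2.407 kΩ.
V_wiper = 6.70 × 2.407/(2.409 + 2.407) = 3.35 V.

V ≈ 3.35 V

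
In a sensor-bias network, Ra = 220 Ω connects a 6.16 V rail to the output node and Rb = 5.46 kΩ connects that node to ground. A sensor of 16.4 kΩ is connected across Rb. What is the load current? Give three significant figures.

I_L ≈ 0.356 mA

Rb‖R_L = 4096 Ω; V_out = 6.16 × 4096/4316 = 5.846 V.
I_L = V_out / R_L = 5.846 / 16.4 kΩ = 0.356 mA.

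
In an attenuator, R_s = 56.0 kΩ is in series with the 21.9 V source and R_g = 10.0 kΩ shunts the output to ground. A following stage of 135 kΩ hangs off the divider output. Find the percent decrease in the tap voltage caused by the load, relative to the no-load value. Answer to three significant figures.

The divider's output (Thévenin) resistance is R_s‖R_g = 8.485 kΩ.
Fractional drop under load = R_th/(R_th + R_L) = 8.485 / (8.485 + 135) = 0.05913.
So the output falls by 5.91 %.

5.91 %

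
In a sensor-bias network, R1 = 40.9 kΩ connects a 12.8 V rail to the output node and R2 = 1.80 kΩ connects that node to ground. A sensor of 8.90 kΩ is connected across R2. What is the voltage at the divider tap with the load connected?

The load sits in parallel with R2: R2‖R_L = (1.80 × 8.90) / (1.80 + 8.90) = 1.497 kΩ.
V_out = 12.8 × 1.497 / (40.9 + 1.497) = 12.8 × 1.497/42.40 = 0.452 V.

V_out ≈ 0.452 V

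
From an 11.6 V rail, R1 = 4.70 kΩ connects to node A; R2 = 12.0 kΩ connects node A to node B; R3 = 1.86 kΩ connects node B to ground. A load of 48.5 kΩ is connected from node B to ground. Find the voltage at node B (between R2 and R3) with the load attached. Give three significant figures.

V ≈ 1.12 V

At node B, R3 is in parallel with the load: R3‖R_L = 1.791 kΩ.
Below node A the resistance is R2 + (R3‖R_L) = 13.79 kΩ, so V_A = 11.6 × 13.79/18.49 = 8.652 V.
Then V_B = V_A × (R3‖R_L)/(R2 + R3‖R_L) = 8.652 × 1.791/13.79 = 1.12 V.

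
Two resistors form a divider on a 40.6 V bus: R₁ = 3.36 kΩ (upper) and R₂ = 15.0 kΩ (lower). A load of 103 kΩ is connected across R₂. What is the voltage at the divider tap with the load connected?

V_out ≈ 32.3 V

The load sits in parallel with R₂: R₂‖R_L = (15.0 × 103) / (15.0 + 103) = 13.09 kΩ.
V_out = 40.6 × 13.09 / (3.36 + 13.09) = 40.6 × 13.09/16.45 = 32.3 V.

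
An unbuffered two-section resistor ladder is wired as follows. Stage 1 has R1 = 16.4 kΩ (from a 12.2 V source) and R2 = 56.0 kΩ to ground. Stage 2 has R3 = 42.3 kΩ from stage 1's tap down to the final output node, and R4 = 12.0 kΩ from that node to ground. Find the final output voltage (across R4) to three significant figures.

V_out ≈ 1.69 V

Stage 2 presents R3+R4 = 54.30 kΩ as a load on stage 1's tap.
Stage 1's lower leg becomes R2‖(R3+R4) = 27.57 kΩ, so V_mid = 12.2 × 27.57/43.97 = 7.649 V.
Stage 2 is itself unloaded: V_out = V_mid × R4/(R3+R4) = 7.649 × 12.0/54.30 = 1.69 V.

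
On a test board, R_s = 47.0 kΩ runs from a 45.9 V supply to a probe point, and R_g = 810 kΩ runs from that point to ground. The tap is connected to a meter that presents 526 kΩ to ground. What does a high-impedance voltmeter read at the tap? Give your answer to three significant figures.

V_out ≈ 40.0 V

The load sits in parallel with R_g: R_g‖R_L = (810 × 526) / (810 + 526) = 318.9 kΩ.
V_out = 45.9 × 318.9 / (47.0 + 318.9) = 45.9 × 318.9/365.9 = 40.0 V.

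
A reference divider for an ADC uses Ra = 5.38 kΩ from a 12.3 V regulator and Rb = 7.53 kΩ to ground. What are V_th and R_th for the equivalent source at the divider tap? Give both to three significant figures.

V_th = 7.17 V, R_th = 3.14 kΩ

V_th is the open-circuit tap voltage: 12.3 × 7.53/(5.38 + 7.53) = 7.17 V.
With the supply zeroed, Ra and Rb appear in parallel from the tap: R_th = Ra‖Rb = (5.38 × 7.53)/12.91 = 3.14 kΩ.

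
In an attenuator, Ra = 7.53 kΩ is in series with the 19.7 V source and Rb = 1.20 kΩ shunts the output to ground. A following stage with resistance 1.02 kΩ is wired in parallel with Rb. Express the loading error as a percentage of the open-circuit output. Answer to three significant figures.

Unloaded V = 19.7 × 1.20/8.730 = 2.708 V.
Loaded: Rb‖R_L = 0.5514 kΩ, giving V = 19.7 × 0.5514/8.081 = 1.344 V.
Drop = (2.708 − 1.344) / 2.708 = 50.4 %.

50.4 %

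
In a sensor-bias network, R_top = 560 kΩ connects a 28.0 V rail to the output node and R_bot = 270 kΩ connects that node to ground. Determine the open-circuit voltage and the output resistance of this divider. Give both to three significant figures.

V_th = 9.11 V, R_th = 182 kΩ

V_th is the open-circuit tap voltage: 28.0 × 270/(560 + 270) = 9.11 V.
With the supply zeroed, R_top and R_bot appear in parallel from the tap: R_th = R_top‖R_bot = (560 × 270)/830.0 = 182 kΩ.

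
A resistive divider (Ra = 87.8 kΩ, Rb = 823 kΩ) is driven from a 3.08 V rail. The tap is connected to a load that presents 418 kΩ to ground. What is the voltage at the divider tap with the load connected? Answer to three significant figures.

The load sits in parallel with Rb: Rb‖R_L = (823 × 418) / (823 + 418) = 277.2 kΩ.
V_out = 3.08 × 277.2 / (87.8 + 277.2) = 3.08 × 277.2/365.0 = 2.34 V.

V_out ≈ 2.34 V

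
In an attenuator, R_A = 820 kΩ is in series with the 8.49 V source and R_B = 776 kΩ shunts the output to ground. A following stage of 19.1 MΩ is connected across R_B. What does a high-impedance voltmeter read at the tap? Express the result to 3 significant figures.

The load sits in parallel with R_B: R_B‖R_L = (776 × 19100) / (776 + 19100) = 745.7 kΩ.
V_out = 8.49 × 745.7 / (820 + 745.7) = 8.49 × 745.7/1566 = 4.04 V.

V_out ≈ 4.04 V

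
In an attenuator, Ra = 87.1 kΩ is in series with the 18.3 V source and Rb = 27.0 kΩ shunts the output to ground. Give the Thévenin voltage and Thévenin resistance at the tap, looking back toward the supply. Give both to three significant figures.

V_th is the open-circuit tap voltage: 18.3 × 27.0/(87.1 + 27.0) = 4.33 V.
With the supply zeroed, Ra and Rb appear in parallel from the tap: R_th = Ra‖Rb = (87.1 × 27.0)/114.1 = 20.6 kΩ.

V_th = 4.33 V, R_th = 20.6 kΩ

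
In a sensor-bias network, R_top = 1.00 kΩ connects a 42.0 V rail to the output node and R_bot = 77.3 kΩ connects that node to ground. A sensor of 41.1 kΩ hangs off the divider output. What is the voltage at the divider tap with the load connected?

The load sits in parallel with R_bot: R_bot‖R_L = (77.3 × 41.1) / (77.3 + 41.1) = 26.83 kΩ.
V_out = 42.0 × 26.83 / (1.00 + 26.83) = 42.0 × 26.83/27.83 = 40.5 V.
(Unloaded it would have been 41.5 V.)

V_out ≈ 40.5 V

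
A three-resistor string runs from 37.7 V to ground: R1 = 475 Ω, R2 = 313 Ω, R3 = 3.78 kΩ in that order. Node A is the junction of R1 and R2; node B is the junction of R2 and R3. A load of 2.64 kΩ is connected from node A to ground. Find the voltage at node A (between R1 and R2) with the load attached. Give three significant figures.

V ≈ 29.1 V

Below node A the series string R2+R3 = 4093 Ω sits in parallel with the 2640 Ω load: 1605 Ω.
V_A = 37.7 × 1605/(475 + 1605) = 29.1 V.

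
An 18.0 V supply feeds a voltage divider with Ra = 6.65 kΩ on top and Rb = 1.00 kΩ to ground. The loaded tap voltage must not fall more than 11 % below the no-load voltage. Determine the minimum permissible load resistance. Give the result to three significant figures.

Output resistance R_th = Ra‖Rb = (6650 × 1000)/7650 = 869.3 Ω.
The fractional drop is R_th/(R_th + R_L); requiring this ≤ 0.110 gives R_L ≥ R_th(1/0.110 − 1) = 869.3 × 8.091 = 7.03 kΩ.

R_L(min) ≈ 7.03 kΩ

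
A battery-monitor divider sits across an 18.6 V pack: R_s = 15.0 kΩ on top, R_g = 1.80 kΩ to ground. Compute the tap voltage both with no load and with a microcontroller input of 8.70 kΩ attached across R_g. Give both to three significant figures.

Open-circuit: V = 18.6 × 1.80/(15.0 + 1.80) = 1.99 V.
With the load, R_g becomes R_g‖R_L = 1.491 kΩ, so V = 18.6 × 1.491/16.49 = 1.68 V.

Unloaded: 1.99 V; loaded: 1.68 V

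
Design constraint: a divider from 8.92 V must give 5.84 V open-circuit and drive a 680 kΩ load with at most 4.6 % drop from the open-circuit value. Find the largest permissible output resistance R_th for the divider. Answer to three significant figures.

Loading drop = R_th/(R_th + R_L) ≤ 0.0460, so R_th ≤ R_L · ε/(1−ε) = 680 kΩ × 0.0460/0.9540 = 32.8 kΩ.

R_th ≤ 32.8 kΩ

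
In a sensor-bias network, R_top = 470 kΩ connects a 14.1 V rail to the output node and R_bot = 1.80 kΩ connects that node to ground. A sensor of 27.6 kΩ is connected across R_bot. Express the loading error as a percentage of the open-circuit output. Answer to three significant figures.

6.10 %

The divider's output (Thévenin) resistance is R_top‖R_bot = 1.793 kΩ.
Fractional drop under load = R_th/(R_th + R_L) = 1.793 / (1.793 + 27.6) = 0.06101.
So the output falls by 6.10 %.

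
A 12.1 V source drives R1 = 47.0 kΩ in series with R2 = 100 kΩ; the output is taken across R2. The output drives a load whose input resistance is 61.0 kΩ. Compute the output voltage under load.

V_out ≈ 5.40 V

The load sits in parallel with R2: R2‖R_L = (100 × 61.0) / (100 + 61.0) = 37.89 kΩ.
V_out = 12.1 × 37.89 / (47.0 + 37.89) = 12.1 × 37.89/84.89 = 5.40 V.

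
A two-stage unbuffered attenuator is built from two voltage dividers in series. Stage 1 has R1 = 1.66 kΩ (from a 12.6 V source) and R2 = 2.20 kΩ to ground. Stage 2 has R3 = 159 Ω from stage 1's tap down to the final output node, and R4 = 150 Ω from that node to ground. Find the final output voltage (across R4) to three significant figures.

V_out ≈ 0.858 V

Stage 2 presents R3+R4 = 309.0 Ω as a load on stage 1's tap.
Stage 1's lower leg becomes R2‖(R3+R4) = 270.9 Ω, so V_mid = 12.6 × 270.9/1931 = 1.768 V.
Stage 2 is itself unloaded: V_out = V_mid × R4/(R3+R4) = 1.768 × 150/309.0 = 0.858 V.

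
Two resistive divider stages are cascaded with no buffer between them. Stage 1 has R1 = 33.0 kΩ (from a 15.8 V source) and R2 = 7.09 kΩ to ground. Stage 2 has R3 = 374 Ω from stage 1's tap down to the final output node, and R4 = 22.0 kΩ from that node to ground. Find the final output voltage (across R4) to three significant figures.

V_out ≈ 2.18 V

Stage 2 presents R3+R4 = 22370 Ω as a load on stage 1's tap.
Stage 1's lower leg becomes R2‖(R3+R4) = 5384 Ω, so V_mid = 15.8 × 5384/38380 = 2.216 V.
Stage 2 is itself unloaded: V_out = V_mid × R4/(R3+R4) = 2.216 × 22000/22370 = 2.18 V.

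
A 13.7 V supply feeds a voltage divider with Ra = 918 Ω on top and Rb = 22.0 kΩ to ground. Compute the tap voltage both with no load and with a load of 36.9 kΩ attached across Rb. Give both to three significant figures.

Unloaded: 13.2 V; loaded: 12.8 V

Open-circuit: V = 13.7 × 22000/(918 + 22000) = 13.2 V.
With the load, Rb becomes Rb‖R_L = 13780 Ω, so V = 13.7 × 13780/14700 = 12.8 V.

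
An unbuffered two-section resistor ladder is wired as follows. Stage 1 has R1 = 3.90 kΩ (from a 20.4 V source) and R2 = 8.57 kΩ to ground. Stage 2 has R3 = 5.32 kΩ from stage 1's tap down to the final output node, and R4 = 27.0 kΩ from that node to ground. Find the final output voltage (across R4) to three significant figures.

V_out ≈ 10.8 V

Stage 2 presents R3+R4 = 32.32 kΩ as a load on stage 1's tap.
Stage 1's lower leg becomes R2‖(R3+R4) = 6.774 kΩ, so V_mid = 20.4 × 6.774/10.67 = 12.95 V.
Stage 2 is itself unloaded: V_out = V_mid × R4/(R3+R4) = 12.95 × 27.0/32.32 = 10.8 V.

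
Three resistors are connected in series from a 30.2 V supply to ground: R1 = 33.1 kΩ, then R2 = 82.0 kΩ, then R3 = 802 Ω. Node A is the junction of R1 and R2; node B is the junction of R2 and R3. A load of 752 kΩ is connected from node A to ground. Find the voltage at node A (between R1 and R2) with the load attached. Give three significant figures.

V ≈ 20.9 V

Below node A the series string R2+R3 = 82800 Ω sits in parallel with the 752000 Ω load: 74590 Ω.
V_A = 30.2 × 74590/(33100 + 74590) = 20.9 V.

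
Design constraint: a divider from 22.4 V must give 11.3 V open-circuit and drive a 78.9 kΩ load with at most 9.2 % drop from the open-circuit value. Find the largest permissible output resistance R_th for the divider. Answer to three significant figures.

R_th ≤ 7.99 kΩ

Loading drop = R_th/(R_th + R_L) ≤ 0.0920, so R_th ≤ R_L · ε/(1−ε) = 78.9 kΩ × 0.0920/0.9080 = 7.99 kΩ.
(Any R1, R2 with R2/(R1+R2) = 0.504 and R1‖R2 ≤ 7.99 kΩ will meet the spec.)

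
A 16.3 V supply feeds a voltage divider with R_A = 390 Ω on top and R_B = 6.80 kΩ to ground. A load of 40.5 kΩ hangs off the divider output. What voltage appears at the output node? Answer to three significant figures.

The load sits in parallel with R_B: R_B‖R_L = (6800 × 40500) / (6800 + 40500) = 5822 Ω.
V_out = 16.3 × 5822 / (390 + 5822) = 16.3 × 5822/6212 = 15.3 V.

V_out ≈ 15.3 V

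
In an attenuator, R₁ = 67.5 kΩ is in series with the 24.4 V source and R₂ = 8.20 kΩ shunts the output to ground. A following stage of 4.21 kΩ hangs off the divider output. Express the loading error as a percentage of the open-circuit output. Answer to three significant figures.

63.5 %

The divider's output (Thévenin) resistance is R₁‖R₂ = 7.312 kΩ.
Fractional drop under load = R_th/(R_th + R_L) = 7.312 / (7.312 + 4.21) = 0.6346.
So the output falls by 63.5 %.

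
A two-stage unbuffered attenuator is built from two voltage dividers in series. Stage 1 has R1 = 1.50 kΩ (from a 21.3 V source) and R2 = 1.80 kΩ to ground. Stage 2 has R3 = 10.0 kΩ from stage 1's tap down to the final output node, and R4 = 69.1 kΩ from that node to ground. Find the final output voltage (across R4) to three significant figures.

V_out ≈ 10.0 V

Stage 2 presents R3+R4 = 79.10 kΩ as a load on stage 1's tap.
Stage 1's lower leg becomes R2‖(R3+R4) = 1.760 kΩ, so V_mid = 21.3 × 1.760/3.260 = 11.50 V.
Stage 2 is itself unloaded: V_out = V_mid × R4/(R3+R4) = 11.50 × 69.1/79.10 = 10.0 V.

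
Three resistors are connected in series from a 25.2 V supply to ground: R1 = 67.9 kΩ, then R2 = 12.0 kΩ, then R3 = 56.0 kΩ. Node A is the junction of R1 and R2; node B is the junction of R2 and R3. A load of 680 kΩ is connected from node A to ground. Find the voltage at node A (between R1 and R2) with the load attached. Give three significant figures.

V ≈ 12.0 V

Below node A the series string R2+R3 = 68.00 kΩ sits in parallel with the 680 kΩ load: 61.82 kΩ.
V_A = 25.2 × 61.82/(67.9 + 61.82) = 12.0 V.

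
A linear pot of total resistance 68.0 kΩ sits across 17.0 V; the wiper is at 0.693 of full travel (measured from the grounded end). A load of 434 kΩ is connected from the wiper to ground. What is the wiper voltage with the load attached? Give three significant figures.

The wiper splits the pot into (1−α)R = 20.88 kΩ above and αR = 47.12 kΩ below.
Lower section ‖ load = 42.51 kΩ.
V_wiper = 17.0 × 42.51/(20.88 + 42.51) = 11.4 V.

V ≈ 11.4 V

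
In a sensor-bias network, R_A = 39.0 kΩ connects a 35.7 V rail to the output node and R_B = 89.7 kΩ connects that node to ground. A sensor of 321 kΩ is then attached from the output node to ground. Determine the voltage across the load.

The load sits in parallel with R_B: R_B‖R_L = (89.7 × 321) / (89.7 + 321) = 70.11 kΩ.
V_out = 35.7 × 70.11 / (39.0 + 70.11) = 35.7 × 70.11/109.1 = 22.9 V.

V_out ≈ 22.9 V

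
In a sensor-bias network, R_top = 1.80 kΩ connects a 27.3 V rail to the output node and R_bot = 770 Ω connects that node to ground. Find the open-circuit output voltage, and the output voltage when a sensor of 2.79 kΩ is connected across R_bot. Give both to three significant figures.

Unloaded: 8.18 V; loaded: 6.85 V

Open-circuit: V = 27.3 × 770/(1800 + 770) = 8.18 V.
With the load, R_bot becomes R_bot‖R_L = 603.5 Ω, so V = 27.3 × 603.5/2403 = 6.85 V.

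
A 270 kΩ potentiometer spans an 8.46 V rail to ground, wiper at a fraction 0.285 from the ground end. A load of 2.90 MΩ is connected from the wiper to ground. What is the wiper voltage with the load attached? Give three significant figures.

The wiper splits the pot into (1−α)R = 193.1 kΩ above and αR = 76.95 kΩ below.
Lower section ‖ load = 74.96 kΩ.
V_wiper = 8.46 × 74.96/(193.1 + 74.96) = 2.37 V.

V ≈ 2.37 V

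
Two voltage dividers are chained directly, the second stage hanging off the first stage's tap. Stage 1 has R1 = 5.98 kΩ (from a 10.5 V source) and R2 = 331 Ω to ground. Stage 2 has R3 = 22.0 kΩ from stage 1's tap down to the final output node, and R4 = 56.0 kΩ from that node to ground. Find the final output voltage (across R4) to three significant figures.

Stage 2 presents R3+R4 = 78000 Ω as a load on stage 1's tap.
Stage 1's lower leg becomes R2‖(R3+R4) = 329.6 Ω, so V_mid = 10.5 × 329.6/6310 = 0.5485 V.
Stage 2 is itself unloaded: V_out = V_mid × R4/(R3+R4) = 0.5485 × 56000/78000 = 0.394 V.

V_out ≈ 0.394 V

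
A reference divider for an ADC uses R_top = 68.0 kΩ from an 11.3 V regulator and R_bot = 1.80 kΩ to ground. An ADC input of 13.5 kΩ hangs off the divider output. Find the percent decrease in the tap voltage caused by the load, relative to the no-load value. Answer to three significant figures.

11.5 %

Unloaded V = 11.3 × 1.80/69.80 = 0.29140 V.
Loaded: R_bot‖R_L = 1.588 kΩ, giving V = 11.3 × 1.588/69.59 = 0.25790 V.
Drop = (0.29140 − 0.25790) / 0.29140 = 11.5 %.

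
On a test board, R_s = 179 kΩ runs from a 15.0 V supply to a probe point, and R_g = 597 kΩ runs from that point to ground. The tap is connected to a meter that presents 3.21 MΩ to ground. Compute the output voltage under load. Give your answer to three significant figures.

The load sits in parallel with R_g: R_g‖R_L = (597 × 3210) / (597 + 3210) = 503.4 kΩ.
V_out = 15.0 × 503.4 / (179 + 503.4) = 15.0 × 503.4/682.4 = 11.1 V.
(Unloaded it would have been 11.5 V.)

V_out ≈ 11.1 V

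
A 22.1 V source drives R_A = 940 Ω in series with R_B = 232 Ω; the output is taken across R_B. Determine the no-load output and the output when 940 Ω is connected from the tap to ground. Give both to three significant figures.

Open-circuit: V = 22.1 × 232/(940 + 232) = 4.37 V.
With the load, R_B becomes R_B‖R_L = 186.1 Ω, so V = 22.1 × 186.1/1126 = 3.65 V.

Unloaded: 4.37 V; loaded: 3.65 V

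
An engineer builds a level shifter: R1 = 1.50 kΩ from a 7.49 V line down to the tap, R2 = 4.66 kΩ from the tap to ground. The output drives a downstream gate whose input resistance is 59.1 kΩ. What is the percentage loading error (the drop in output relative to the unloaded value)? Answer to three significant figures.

1.88 %

The divider's output (Thévenin) resistance is R1‖R2 = 1.135 kΩ.
Fractional drop under load = R_th/(R_th + R_L) = 1.135 / (1.135 + 59.1) = 0.01884.
So the output falls by 1.88 %.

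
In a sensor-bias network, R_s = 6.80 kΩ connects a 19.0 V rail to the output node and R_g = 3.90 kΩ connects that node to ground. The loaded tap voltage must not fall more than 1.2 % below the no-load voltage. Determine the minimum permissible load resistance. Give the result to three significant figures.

R_L(min) ≈ 204 kΩ

Output resistance R_th = R_s‖R_g = (6.80 × 3.90)/10.70 = 2.479 kΩ.
The fractional drop is R_th/(R_th + R_L); requiring this ≤ 0.0120 gives R_L ≥ R_th(1/0.0120 − 1) = 2.479 × 82.33 = 204 kΩ.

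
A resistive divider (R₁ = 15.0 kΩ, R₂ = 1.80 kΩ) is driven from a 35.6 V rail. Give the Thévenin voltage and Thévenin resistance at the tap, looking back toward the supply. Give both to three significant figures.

V_th is the open-circuit tap voltage: 35.6 × 1.80/(15.0 + 1.80) = 3.81 V.
With the supply zeroed, R₁ and R₂ appear in parallel from the tap: R_th = R₁‖R₂ = (15.0 × 1.80)/16.80 = 1.61 kΩ.

V_th = 3.81 V, R_th = 1.61 kΩ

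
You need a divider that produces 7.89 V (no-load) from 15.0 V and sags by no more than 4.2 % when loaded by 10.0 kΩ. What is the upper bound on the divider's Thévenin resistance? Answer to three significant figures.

R_th ≤ 438 Ω

Loading drop = R_th/(R_th + R_L) ≤ 0.0420, so R_th ≤ R_L · ε/(1−ε) = 10.0 kΩ × 0.0420/0.9580 = 438 Ω.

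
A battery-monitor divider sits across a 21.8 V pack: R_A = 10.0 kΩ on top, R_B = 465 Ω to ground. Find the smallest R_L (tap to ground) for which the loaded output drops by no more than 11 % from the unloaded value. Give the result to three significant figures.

Output resistance R_th = R_A‖R_B = (10000 × 465)/10460 = 444.3 Ω.
The fractional drop is R_th/(R_th + R_L); requiring this ≤ 0.110 gives R_L ≥ R_th(1/0.110 − 1) = 444.3 × 8.091 = 3.60 kΩ.

R_L(min) ≈ 3.60 kΩ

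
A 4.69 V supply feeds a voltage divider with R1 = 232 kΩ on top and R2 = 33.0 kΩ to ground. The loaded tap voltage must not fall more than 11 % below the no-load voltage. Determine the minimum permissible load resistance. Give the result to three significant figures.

R_L(min) ≈ 234 kΩ

Output resistance R_th = R1‖R2 = (232 × 33.0)/265.0 = 28.89 kΩ.
The fractional drop is R_th/(R_th + R_L); requiring this ≤ 0.110 gives R_L ≥ R_th(1/0.110 − 1) = 28.89 × 8.091 = 234 kΩ.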